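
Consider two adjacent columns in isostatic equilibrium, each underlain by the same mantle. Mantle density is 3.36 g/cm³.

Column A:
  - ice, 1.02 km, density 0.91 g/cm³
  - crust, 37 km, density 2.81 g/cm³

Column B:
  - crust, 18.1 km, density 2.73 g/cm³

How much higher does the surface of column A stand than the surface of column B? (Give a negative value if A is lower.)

For any compensation level in the mantle, the mantle terms cancel and isostasy reduces to e = (Σt_A − Σt_B) − (Σ(ρt)_A − Σ(ρt)_B) / ρ_m.
Σt_A = 38.02 km; Σt_B = 18.1 km; Σ(ρt)_A = 104.8982; Σ(ρt)_B = 49.413 (in km·g/cm³).
e = (38.02 − 18.1) − (104.8982 − 49.413) / 3.36 = 3.41 km.

3.41 km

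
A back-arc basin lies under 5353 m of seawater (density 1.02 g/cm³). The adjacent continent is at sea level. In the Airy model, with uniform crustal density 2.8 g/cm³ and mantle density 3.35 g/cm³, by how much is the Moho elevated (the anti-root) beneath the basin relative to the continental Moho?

Equating mass per unit area of the two columns: replacing crust with seawater at the top is compensated by replacing crust with mantle at the base: d (ρ_c − ρ_w) = a (ρ_m − ρ_c).
a = d (ρ_c − ρ_w)/(ρ_m − ρ_c) = 5353 m × 1.78/0.55 = 17300 m.

17300 m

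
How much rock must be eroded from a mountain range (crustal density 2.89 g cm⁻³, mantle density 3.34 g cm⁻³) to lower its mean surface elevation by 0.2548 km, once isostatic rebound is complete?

1.89 km

Net drop Δ = e − u = e − e ρ_c/ρ_m = e (ρ_m − ρ_c)/ρ_m.
e = Δ ρ_m/(ρ_m − ρ_c) = 0.2548 km × 3.34/0.45 = 1.89 km.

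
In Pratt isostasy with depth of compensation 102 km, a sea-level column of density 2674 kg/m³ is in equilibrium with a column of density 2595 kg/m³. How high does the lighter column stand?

3.11 km

ρ_ref D = ρ (D + h) → h = D (ρ_ref − ρ)/ρ.
h = 102 km × (2674 − 2595)/2595 = 3.11 km.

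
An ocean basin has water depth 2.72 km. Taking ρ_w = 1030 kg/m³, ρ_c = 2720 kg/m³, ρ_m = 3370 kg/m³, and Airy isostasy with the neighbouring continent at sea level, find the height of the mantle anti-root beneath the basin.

Isostatic balance requires: replacing crust with seawater at the top is compensated by replacing crust with mantle at the base: d (ρ_c − ρ_w) = a (ρ_m − ρ_c).
a = d (ρ_c − ρ_w)/(ρ_m − ρ_c) = 2.72 km × 1690/650 = 7.07 km.

7.07 km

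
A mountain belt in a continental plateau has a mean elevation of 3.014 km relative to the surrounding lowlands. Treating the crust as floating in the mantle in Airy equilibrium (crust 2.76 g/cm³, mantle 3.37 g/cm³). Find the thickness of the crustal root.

Isostatic balance requires: the weight of the topography is balanced by the buoyancy of the root, ρ_c h = (ρ_m − ρ_c) r.
r = h · ρ_c / (ρ_m − ρ_c) = 3.014 km × 2.76 / (3.37 − 2.76) = 13.6 km.

13.6 km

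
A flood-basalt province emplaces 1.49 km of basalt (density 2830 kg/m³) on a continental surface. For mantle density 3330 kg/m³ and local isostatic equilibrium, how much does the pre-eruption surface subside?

Subaerial loading: s = t ρ_load / ρ_m.
s = 1.49 km × 2830/3330 = 1.27 km.

1.27 km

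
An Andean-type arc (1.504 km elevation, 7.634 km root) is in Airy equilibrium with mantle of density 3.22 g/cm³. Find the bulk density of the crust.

2.69 g/cm³

ρ_c h = (ρ_m − ρ_c) r → ρ_c (h + r) = ρ_m r → ρ_c = ρ_m r / (h + r).
ρ_c = 3.22 × 7.634 km / (1.504 km + 7.634 km) = 2.69 g/cm³.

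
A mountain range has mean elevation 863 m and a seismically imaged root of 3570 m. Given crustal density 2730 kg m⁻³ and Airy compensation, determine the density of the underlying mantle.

3390 kg m⁻³

Airy balance: ρ_c h = (ρ_m − ρ_c) r → ρ_m = ρ_c (1 + h/r).
ρ_m = 2730 × (1 + 863 m/3570 m) = 3390 kg m⁻³.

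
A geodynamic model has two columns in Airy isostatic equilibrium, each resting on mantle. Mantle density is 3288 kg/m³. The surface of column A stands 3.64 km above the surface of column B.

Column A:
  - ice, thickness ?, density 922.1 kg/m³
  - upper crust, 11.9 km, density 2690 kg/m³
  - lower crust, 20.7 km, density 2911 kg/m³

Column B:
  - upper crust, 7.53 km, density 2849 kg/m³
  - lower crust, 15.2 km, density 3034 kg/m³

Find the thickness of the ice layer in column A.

1.78 km

Take the compensation level at the base of the deeper column (depth z_c below the surface of column A) and equate Σ ρ_i t_i down to z_c; mantle fills any gap and the z_c terms cancel.
Column A: x×922.1 + 11.9×2690 + 20.7×2911 + (z_c − 32.6 − x)×3288
Column B: 3.64×0 + 7.53×2849 + 15.2×3034 + (z_c − 3.64 − 22.73)×3288
The z_c×3288 term appears on both sides and cancels. Collect the known terms of each column as K = Σ(ρt)_known − 3288 × (depth of known layers): K_A = 92268.7 − 3288×32.6 = −14920.1; K_B = 67569.77 − 3288×(3.64 + 22.73) = −19134.79.
Balance: K_A − x×(3288 − 922.1) = K_B, so x = (K_A − K_B)/(3288 − 922.1) = 4214.69/2365.9 = 1.78 km.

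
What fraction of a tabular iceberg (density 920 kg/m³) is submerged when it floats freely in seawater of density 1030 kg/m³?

89.3%

Submerged fraction = ρ_obj/ρ_fluid = 920/1030 = 89.3%.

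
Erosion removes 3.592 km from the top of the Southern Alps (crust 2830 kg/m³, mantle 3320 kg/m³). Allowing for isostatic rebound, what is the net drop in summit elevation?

0.53 km

Rebound u = e ρ_c/ρ_m = 3.592 km × 2830/3320 = 3.062 km.
Net surface drop = e − u = 3.592 km − 3.062 km = e (ρ_m − ρ_c)/ρ_m = 0.53 km.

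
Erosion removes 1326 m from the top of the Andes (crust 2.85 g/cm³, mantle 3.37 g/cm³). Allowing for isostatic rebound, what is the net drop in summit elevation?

Rebound u = e ρ_c/ρ_m = 1326 m × 2.85/3.37 = 1121 m.
Net surface drop = e − u = 1326 m − 1121 m = e (ρ_m − ρ_c)/ρ_m = 205 m.

205 m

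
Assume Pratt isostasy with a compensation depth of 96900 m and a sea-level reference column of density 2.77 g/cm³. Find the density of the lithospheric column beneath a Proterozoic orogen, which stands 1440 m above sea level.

2.73 g/cm³

Pratt balance: ρ_ref D = ρ (D + h).
ρ = ρ_ref D/(D + h) = 2.77 × 96900 m/(96900 m + 1440 m) = 2.73 g/cm³.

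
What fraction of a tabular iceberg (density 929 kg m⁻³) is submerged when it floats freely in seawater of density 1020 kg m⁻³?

Submerged fraction = ρ_obj/ρ_fluid = 929/1020 = 0.911.

0.911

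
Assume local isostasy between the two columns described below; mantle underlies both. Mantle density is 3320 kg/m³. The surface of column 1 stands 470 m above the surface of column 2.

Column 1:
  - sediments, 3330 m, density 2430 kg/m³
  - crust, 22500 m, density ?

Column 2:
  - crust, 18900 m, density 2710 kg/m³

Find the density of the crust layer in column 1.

2870 kg/m³

Take the compensation level at the base of the deeper column (depth z_c below the surface of column 1) and equate Σ ρ_i t_i down to z_c; mantle fills any gap and the z_c terms cancel.
Column 1: 3330×2430 + 22500×ρ + (z_c − 25830)×3320
Column 2: 470×0 + 18900×2710 + (z_c − 470 − 18900)×3320
The z_c×3320 term appears on both sides and cancels. Collect the known terms of each column as K = Σ(ρt)_known − 3320 × (depth of known layers): K_1 = 8091900 − 3320×25830 = −77663700; K_2 = 51219000 − 3320×(470 + 18900) = −13089400.
Balance: K_1 + 22500×ρ = K_2, so ρ = (K_2 − K_1)/22500 = 64574300/22500 = 2870 kg/m³.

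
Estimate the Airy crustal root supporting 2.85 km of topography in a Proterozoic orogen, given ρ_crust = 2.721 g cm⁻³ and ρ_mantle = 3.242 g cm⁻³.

14.9 km

Isostatic balance requires: the weight of the topography is balanced by the buoyancy of the root, ρ_c h = (ρ_m − ρ_c) r.
r = h · ρ_c / (ρ_m − ρ_c) = 2.85 km × 2.721 / (3.242 − 2.721) = 14.9 km.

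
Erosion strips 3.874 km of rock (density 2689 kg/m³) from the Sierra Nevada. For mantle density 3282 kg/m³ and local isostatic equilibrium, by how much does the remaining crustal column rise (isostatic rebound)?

Unloading: uplift u = e ρ_c/ρ_m = 3.874 km × 2689/3282 = 3.17 km.

3.17 km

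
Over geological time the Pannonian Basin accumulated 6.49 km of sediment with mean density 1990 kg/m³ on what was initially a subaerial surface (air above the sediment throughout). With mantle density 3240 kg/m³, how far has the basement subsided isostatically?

Subaerial load: s = t ρ_sed / ρ_m = 6.49 km × 1990/3240 = 3.99 km.

3.99 km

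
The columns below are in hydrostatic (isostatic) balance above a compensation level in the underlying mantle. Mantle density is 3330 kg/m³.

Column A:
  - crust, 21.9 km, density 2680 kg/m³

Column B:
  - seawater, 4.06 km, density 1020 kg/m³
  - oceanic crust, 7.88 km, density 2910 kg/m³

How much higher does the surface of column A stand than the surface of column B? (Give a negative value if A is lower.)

For any compensation level in the mantle, the mantle terms cancel and isostasy reduces to e = (Σt_A − Σt_B) − (Σ(ρt)_A − Σ(ρt)_B) / ρ_m.
Σt_A = 21.9 km; Σt_B = 11.94 km; Σ(ρt)_A = 58692; Σ(ρt)_B = 27072 (in km·kg/m³).
e = (21.9 − 11.94) − (58692 − 27072) / 3330 = 0.465 km.

0.465 km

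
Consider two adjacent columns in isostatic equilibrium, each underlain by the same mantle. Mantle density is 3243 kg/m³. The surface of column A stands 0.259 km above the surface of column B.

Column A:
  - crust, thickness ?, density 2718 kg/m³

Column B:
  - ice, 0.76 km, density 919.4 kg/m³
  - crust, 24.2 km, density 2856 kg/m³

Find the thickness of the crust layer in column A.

Take the compensation level at the base of the deeper column (depth z_c below the surface of column A) and equate Σ ρ_i t_i down to z_c; mantle fills any gap and the z_c terms cancel.
Column A: x×2718 + (z_c − 0 − x)×3243
Column B: 0.259×0 + 0.76×919.4 + 24.2×2856 + (z_c − 0.259 − 24.96)×3243
The z_c×3243 term appears on both sides and cancels. Collect the known terms of each column as K = Σ(ρt)_known − 3243 × (depth of known layers): K_A = 0 − 3243×0 = 0; K_B = 69813.944 − 3243×(0.259 + 24.96) = −11971.273.
Balance: K_A − x×(3243 − 2718) = K_B, so x = (K_A − K_B)/(3243 − 2718) = 11971.3/525 = 22.8 km.

22.8 km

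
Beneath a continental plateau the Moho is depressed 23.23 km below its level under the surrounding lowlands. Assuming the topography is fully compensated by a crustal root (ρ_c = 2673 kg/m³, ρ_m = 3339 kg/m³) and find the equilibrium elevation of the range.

For local isostatic compensation: ρ_c h = (ρ_m − ρ_c) r.
h = r (ρ_m − ρ_c) / ρ_c = 23.23 km × (3339 − 2673) / 2673 = 5.79 km.

5.79 km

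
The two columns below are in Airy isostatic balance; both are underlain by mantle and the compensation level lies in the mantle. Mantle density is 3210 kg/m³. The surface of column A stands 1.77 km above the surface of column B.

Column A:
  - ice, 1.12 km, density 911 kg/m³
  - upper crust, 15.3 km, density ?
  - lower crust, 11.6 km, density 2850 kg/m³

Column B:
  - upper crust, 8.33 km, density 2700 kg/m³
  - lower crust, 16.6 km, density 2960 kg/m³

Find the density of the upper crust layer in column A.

2730 kg/m³

Take the compensation level at the base of the deeper column (depth z_c below the surface of column A) and equate Σ ρ_i t_i down to z_c; mantle fills any gap and the z_c terms cancel.
Column A: 1.12×911 + 15.3×ρ + 11.6×2850 + (z_c − 28.02)×3210
Column B: 1.77×0 + 8.33×2700 + 16.6×2960 + (z_c − 1.77 − 24.93)×3210
The z_c×3210 term appears on both sides and cancels. Collect the known terms of each column as K = Σ(ρt)_known − 3210 × (depth of known layers): K_A = 34080.32 − 3210×28.02 = −55863.88; K_B = 71627 − 3210×(1.77 + 24.93) = −14080.
Balance: K_A + 15.3×ρ = K_B, so ρ = (K_B − K_A)/15.3 = 41783.9/15.3 = 2730 kg/m³.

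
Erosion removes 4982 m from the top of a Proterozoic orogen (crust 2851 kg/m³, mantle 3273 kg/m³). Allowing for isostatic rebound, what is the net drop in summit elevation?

Rebound u = e ρ_c/ρ_m = 4982 m × 2851/3273 = 4340 m.
Net surface drop = e − u = 4982 m − 4340 m = e (ρ_m − ρ_c)/ρ_m = 642 m.

642 m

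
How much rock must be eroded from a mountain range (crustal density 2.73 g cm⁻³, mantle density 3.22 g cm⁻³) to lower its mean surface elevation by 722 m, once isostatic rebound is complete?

4740 m

Net drop Δ = e − u = e − e ρ_c/ρ_m = e (ρ_m − ρ_c)/ρ_m.
e = Δ ρ_m/(ρ_m − ρ_c) = 722 m × 3.22/0.49 = 4740 m.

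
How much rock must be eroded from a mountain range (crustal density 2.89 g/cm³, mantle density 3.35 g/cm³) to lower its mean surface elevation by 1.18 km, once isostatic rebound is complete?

Net drop Δ = e − u = e − e ρ_c/ρ_m = e (ρ_m − ρ_c)/ρ_m.
e = Δ ρ_m/(ρ_m − ρ_c) = 1.18 km × 3.35/0.46 = 8.59 km.

8.59 km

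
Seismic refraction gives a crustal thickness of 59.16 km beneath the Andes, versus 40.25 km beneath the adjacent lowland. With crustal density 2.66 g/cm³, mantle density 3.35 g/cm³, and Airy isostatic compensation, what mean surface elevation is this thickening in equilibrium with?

3.89 km

Excess crust Δ = 59.16 km − 40.25 km = 18.91 km, split between elevation h and root r with h + r = Δ.
Airy balance ρ_c h = (ρ_m − ρ_c) r gives r = h ρ_c/(ρ_m − ρ_c), so h (1 + ρ_c/(ρ_m − ρ_c)) = Δ, i.e. h = Δ (ρ_m − ρ_c)/ρ_m.
h = 18.91 km × 0.69/3.35 = 3.89 km.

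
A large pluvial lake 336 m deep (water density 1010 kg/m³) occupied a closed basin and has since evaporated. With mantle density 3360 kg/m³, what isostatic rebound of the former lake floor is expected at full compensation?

101 m

u = d ρ_w/ρ_m = 336 m × 1010/3360 = 101 m.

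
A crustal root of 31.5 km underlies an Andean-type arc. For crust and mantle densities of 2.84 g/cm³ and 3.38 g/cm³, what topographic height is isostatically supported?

Isostatic balance requires: ρ_c h = (ρ_m − ρ_c) r.
h = r (ρ_m − ρ_c) / ρ_c = 31.5 km × (3.38 − 2.84) / 2.84 = 5.99 km.

5.99 km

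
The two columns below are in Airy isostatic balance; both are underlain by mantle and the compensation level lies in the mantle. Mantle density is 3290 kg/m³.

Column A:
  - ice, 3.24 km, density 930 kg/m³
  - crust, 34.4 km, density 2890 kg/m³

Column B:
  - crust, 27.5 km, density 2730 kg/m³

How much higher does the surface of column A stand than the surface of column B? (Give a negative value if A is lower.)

1.83 km

For any compensation level in the mantle, the mantle terms cancel and isostasy reduces to e = (Σt_A − Σt_B) − (Σ(ρt)_A − Σ(ρt)_B) / ρ_m.
Σt_A = 37.64 km; Σt_B = 27.5 km; Σ(ρt)_A = 102429.2; Σ(ρt)_B = 75075 (in km·kg/m³).
e = (37.64 − 27.5) − (102429.2 − 75075) / 3290 = 1.83 km.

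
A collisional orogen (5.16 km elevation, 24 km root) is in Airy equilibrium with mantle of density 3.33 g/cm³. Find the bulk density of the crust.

2.74 g/cm³

ρ_c h = (ρ_m − ρ_c) r → ρ_c (h + r) = ρ_m r → ρ_c = ρ_m r / (h + r).
ρ_c = 3.33 × 24 km / (5.16 km + 24 km) = 2.74 g/cm³.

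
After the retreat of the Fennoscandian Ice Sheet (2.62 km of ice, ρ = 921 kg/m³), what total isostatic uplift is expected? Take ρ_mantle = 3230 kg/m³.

Removing the load lets mantle flow back in; uplift u satisfies ρ_ice t = ρ_m u.
u = t ρ_ice/ρ_m = 2.62 km × 921/3230 = 0.747 km.

0.747 km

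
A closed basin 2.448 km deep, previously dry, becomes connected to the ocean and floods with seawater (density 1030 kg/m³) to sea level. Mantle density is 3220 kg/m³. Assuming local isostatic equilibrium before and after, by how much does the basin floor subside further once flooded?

After flooding the water column is d + s deep. Its weight must equal the weight of mantle displaced by the extra subsidence s: (d + s) ρ_w = s ρ_m.
s = d ρ_w / (ρ_m − ρ_w) = 2.448 km × 1030/(3220 − 1030) = 1.15 km.

1.15 km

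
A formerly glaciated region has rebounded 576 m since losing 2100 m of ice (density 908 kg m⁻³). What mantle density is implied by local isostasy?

3310 kg m⁻³

ρ_m = ρ_ice t / u = 908 × 2100 m/576 m = 3310 kg m⁻³.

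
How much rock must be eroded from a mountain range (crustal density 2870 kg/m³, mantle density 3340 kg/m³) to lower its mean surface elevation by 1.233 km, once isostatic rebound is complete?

Net drop Δ = e − u = e − e ρ_c/ρ_m = e (ρ_m − ρ_c)/ρ_m.
e = Δ ρ_m/(ρ_m − ρ_c) = 1.233 km × 3340/470 = 8.76 km.

8.76 km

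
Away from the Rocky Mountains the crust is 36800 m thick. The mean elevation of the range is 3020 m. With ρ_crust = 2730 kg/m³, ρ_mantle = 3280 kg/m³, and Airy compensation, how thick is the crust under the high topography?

54800 m

Root depth r = h ρ_c / (ρ_m − ρ_c) = 3020 m × 2730 / 550 = 14990 m.
Total thickness = T + h + r = 36800 m + 3020 m + 14990 m = 54800 m.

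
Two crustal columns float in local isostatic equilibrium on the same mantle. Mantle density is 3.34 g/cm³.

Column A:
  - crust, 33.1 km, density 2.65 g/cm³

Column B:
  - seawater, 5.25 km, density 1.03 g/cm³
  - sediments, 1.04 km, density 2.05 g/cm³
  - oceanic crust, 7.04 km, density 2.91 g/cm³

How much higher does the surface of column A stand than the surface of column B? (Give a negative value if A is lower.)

For any compensation level in the mantle, the mantle terms cancel and isostasy reduces to e = (Σt_A − Σt_B) − (Σ(ρt)_A − Σ(ρt)_B) / ρ_m.
Σt_A = 33.1 km; Σt_B = 13.33 km; Σ(ρt)_A = 87.715; Σ(ρt)_B = 28.0259 (in km·g/cm³).
e = (33.1 − 13.33) − (87.715 − 28.0259) / 3.34 = 1.9 km.

1.9 km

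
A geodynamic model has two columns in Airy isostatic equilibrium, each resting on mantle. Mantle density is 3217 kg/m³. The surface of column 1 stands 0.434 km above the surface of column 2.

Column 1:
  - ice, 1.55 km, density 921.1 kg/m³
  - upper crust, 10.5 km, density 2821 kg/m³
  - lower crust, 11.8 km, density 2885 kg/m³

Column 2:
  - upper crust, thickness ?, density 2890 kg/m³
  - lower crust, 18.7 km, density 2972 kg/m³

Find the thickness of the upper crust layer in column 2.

Take the compensation level at the base of the deeper column (depth z_c below the surface of column 1) and equate Σ ρ_i t_i down to z_c; mantle fills any gap and the z_c terms cancel.
Column 1: 1.55×921.1 + 10.5×2821 + 11.8×2885 + (z_c − 23.85)×3217
Column 2: 0.434×0 + x×2890 + 18.7×2972 + (z_c − 0.434 − 18.7 − x)×3217
The z_c×3217 term appears on both sides and cancels. Collect the known terms of each column as K = Σ(ρt)_known − 3217 × (depth of known layers): K_1 = 65091.205 − 3217×23.85 = −11634.245; K_2 = 55576.4 − 3217×(0.434 + 18.7) = −5977.678.
Balance: K_1 = K_2 − x×(3217 − 2890), so x = (K_2 − K_1)/(3217 − 2890) = 5656.57/327 = 17.3 km.

17.3 km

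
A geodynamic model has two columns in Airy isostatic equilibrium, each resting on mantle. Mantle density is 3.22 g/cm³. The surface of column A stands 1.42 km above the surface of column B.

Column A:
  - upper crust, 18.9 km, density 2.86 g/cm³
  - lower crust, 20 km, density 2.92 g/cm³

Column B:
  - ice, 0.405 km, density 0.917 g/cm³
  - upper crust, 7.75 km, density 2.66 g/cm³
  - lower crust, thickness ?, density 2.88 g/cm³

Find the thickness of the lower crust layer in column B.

Take the compensation level at the base of the deeper column (depth z_c below the surface of column A) and equate Σ ρ_i t_i down to z_c; mantle fills any gap and the z_c terms cancel.
Column A: 18.9×2.86 + 20×2.92 + (z_c − 38.9)×3.22
Column B: 1.42×0 + 0.405×0.917 + 7.75×2.66 + x×2.88 + (z_c − 1.42 − 8.155 − x)×3.22
The z_c×3.22 term appears on both sides and cancels. Collect the known terms of each column as K = Σ(ρt)_known − 3.22 × (depth of known layers): K_A = 112.454 − 3.22×38.9 = −12.804; K_B = 20.986385 − 3.22×(1.42 + 8.155) = −9.845115.
Balance: K_A = K_B − x×(3.22 − 2.88), so x = (K_B − K_A)/(3.22 − 2.88) = 2.95888/0.34 = 8.7 km.

8.7 km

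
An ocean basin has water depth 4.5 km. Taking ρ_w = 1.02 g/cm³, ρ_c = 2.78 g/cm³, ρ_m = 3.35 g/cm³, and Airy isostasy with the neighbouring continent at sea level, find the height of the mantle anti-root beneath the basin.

13.9 km

Equating mass per unit area of the two columns: replacing crust with seawater at the top is compensated by replacing crust with mantle at the base: d (ρ_c − ρ_w) = a (ρ_m − ρ_c).
a = d (ρ_c − ρ_w)/(ρ_m − ρ_c) = 4.5 km × 1.76/0.57 = 13.9 km.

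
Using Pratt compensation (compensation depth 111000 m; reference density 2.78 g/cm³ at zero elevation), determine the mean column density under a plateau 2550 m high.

Pratt balance: ρ_ref D = ρ (D + h).
ρ = ρ_ref D/(D + h) = 2.78 × 111000 m/(111000 m + 2550 m) = 2.72 g/cm³.

2.72 g/cm³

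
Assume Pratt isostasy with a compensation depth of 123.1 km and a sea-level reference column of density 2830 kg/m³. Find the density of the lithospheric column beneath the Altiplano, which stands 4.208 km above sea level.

Pratt balance: ρ_ref D = ρ (D + h).
ρ = ρ_ref D/(D + h) = 2830 × 123.1 km/(123.1 km + 4.208 km) = 2740 kg/m³.

2740 kg/m³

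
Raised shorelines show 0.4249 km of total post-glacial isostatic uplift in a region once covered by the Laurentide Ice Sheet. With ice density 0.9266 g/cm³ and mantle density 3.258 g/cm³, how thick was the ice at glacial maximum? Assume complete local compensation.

1.49 km

u = t ρ_ice/ρ_m → t = u ρ_m/ρ_ice = 0.4249 km × 3.258/0.9266 = 1.49 km.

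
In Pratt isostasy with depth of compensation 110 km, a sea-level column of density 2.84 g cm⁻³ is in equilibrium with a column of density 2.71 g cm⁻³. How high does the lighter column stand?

5.28 km

ρ_ref D = ρ (D + h) → h = D (ρ_ref − ρ)/ρ.
h = 110 km × (2.84 − 2.71)/2.71 = 5.28 km.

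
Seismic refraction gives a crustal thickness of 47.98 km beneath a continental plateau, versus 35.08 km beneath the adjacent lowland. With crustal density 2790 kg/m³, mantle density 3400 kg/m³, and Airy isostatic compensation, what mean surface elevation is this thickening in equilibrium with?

2.31 km

Excess crust Δ = 47.98 km − 35.08 km = 12.9 km, split between elevation h and root r with h + r = Δ.
Airy balance ρ_c h = (ρ_m − ρ_c) r gives r = h ρ_c/(ρ_m − ρ_c), so h (1 + ρ_c/(ρ_m − ρ_c)) = Δ, i.e. h = Δ (ρ_m − ρ_c)/ρ_m.
h = 12.9 km × 610/3400 = 2.31 km.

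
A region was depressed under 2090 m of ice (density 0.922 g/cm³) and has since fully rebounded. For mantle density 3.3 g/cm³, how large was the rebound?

Removing the load lets mantle flow back in; uplift u satisfies ρ_ice t = ρ_m u.
u = t ρ_ice/ρ_m = 2090 m × 0.922/3.3 = 584 m.

584 m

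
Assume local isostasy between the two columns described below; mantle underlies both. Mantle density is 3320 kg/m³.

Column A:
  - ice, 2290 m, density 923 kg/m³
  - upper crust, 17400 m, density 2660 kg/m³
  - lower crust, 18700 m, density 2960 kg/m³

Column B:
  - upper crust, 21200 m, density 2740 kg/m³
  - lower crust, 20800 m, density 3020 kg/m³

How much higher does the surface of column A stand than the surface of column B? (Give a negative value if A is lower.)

1560 m

For any compensation level in the mantle, the mantle terms cancel and isostasy reduces to e = (Σt_A − Σt_B) − (Σ(ρt)_A − Σ(ρt)_B) / ρ_m.
Σt_A = 38390 m; Σt_B = 42000 m; Σ(ρt)_A = 103749670; Σ(ρt)_B = 120904000 (in m·kg/m³).
e = (38390 − 42000) − (103749670 − 120904000) / 3320 = 1560 m.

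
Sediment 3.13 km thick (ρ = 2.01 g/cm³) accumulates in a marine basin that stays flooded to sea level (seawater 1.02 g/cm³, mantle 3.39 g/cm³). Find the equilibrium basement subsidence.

1.31 km

Submarine loading: the sediment displaces seawater, and the subsidence is in turn flooded, so s (ρ_m − ρ_w) = t (ρ_sed − ρ_w).
s = 3.13 km × (2.01 − 1.02) / (3.39 − 1.02) = 1.31 km.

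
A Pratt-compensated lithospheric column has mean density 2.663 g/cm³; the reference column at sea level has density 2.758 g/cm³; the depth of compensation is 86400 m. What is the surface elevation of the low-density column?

ρ_ref D = ρ (D + h) → h = D (ρ_ref − ρ)/ρ.
h = 86400 m × (2.758 − 2.663)/2.663 = 3080 m.

3080 m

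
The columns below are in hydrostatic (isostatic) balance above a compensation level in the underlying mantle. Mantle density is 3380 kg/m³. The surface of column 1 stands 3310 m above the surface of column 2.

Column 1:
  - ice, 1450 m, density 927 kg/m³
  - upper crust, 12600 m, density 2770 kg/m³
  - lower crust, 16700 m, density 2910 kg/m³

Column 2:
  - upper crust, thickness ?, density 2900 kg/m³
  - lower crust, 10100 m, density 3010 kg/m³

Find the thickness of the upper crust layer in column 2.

Take the compensation level at the base of the deeper column (depth z_c below the surface of column 1) and equate Σ ρ_i t_i down to z_c; mantle fills any gap and the z_c terms cancel.
Column 1: 1450×927 + 12600×2770 + 16700×2910 + (z_c − 30750)×3380
Column 2: 3310×0 + x×2900 + 10100×3010 + (z_c − 3310 − 10100 − x)×3380
The z_c×3380 term appears on both sides and cancels. Collect the known terms of each column as K = Σ(ρt)_known − 3380 × (depth of known layers): K_1 = 84843150 − 3380×30750 = −19091850; K_2 = 30401000 − 3380×(3310 + 10100) = −14924800.
Balance: K_1 = K_2 − x×(3380 − 2900), so x = (K_2 − K_1)/(3380 − 2900) = 4167050/480 = 8680 m.

8680 m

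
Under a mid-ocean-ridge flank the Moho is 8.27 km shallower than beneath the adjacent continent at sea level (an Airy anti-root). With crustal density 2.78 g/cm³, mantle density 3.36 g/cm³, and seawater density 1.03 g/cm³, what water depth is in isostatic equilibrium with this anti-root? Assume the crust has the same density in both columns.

2.74 km

Replacing a thickness d of crust by seawater at the top must be balanced by replacing crust with mantle at the base: d (ρ_c − ρ_w) = a (ρ_m − ρ_c).
d = a (ρ_m − ρ_c)/(ρ_c − ρ_w) = 8.27 km × 0.58/1.75 = 2.74 km.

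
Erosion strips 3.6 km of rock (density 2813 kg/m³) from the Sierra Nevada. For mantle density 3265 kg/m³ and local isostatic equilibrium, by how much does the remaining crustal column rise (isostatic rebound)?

3.1 km

Unloading: uplift u = e ρ_c/ρ_m = 3.6 km × 2813/3265 = 3.1 km.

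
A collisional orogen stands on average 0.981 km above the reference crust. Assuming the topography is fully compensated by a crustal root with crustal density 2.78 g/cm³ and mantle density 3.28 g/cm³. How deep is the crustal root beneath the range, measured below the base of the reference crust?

5.45 km

In Airy isostatic equilibrium: the weight of the topography is balanced by the buoyancy of the root, ρ_c h = (ρ_m − ρ_c) r.
r = h · ρ_c / (ρ_m − ρ_c) = 0.981 km × 2.78 / (3.28 − 2.78) = 5.45 km.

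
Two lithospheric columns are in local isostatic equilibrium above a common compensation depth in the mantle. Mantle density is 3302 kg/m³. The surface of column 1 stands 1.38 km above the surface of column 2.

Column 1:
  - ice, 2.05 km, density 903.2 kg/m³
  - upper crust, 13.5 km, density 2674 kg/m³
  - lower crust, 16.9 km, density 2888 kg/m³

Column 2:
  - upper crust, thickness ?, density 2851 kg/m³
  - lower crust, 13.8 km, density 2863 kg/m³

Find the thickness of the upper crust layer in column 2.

Take the compensation level at the base of the deeper column (depth z_c below the surface of column 1) and equate Σ ρ_i t_i down to z_c; mantle fills any gap and the z_c terms cancel.
Column 1: 2.05×903.2 + 13.5×2674 + 16.9×2888 + (z_c − 32.45)×3302
Column 2: 1.38×0 + x×2851 + 13.8×2863 + (z_c − 1.38 − 13.8 − x)×3302
The z_c×3302 term appears on both sides and cancels. Collect the known terms of each column as K = Σ(ρt)_known − 3302 × (depth of known layers): K_1 = 86757.76 − 3302×32.45 = −20392.14; K_2 = 39509.4 − 3302×(1.38 + 13.8) = −10614.96.
Balance: K_1 = K_2 − x×(3302 − 2851), so x = (K_2 − K_1)/(3302 − 2851) = 9777.18/451 = 21.7 km.

21.7 km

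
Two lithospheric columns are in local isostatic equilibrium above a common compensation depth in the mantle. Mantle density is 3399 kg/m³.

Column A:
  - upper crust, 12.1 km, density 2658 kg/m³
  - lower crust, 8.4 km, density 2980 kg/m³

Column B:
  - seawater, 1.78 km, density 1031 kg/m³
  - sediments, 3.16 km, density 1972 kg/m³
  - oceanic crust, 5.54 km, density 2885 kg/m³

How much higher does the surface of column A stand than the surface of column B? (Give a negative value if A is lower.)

0.269 km

For any compensation level in the mantle, the mantle terms cancel and isostasy reduces to e = (Σt_A − Σt_B) − (Σ(ρt)_A − Σ(ρt)_B) / ρ_m.
Σt_A = 20.5 km; Σt_B = 10.48 km; Σ(ρt)_A = 57193.8; Σ(ρt)_B = 24049.6 (in km·kg/m³).
e = (20.5 − 10.48) − (57193.8 − 24049.6) / 3399 = 0.269 km.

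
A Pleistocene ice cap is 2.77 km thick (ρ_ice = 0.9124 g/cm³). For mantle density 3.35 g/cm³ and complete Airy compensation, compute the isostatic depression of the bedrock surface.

Equating mass per unit area of the two columns: the ice load ρ_ice t is balanced by mantle displaced below, ρ_m s.
s = t ρ_ice / ρ_m = 2.77 km × 0.9124/3.35 = 0.754 km.

0.754 km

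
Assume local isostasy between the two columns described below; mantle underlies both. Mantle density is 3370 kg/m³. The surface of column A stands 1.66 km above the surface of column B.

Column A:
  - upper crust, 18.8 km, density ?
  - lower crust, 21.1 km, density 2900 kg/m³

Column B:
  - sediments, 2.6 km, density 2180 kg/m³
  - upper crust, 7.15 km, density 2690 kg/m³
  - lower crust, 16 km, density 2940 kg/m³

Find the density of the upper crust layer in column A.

2810 kg/m³

Take the compensation level at the base of the deeper column (depth z_c below the surface of column A) and equate Σ ρ_i t_i down to z_c; mantle fills any gap and the z_c terms cancel.
Column A: 18.8×ρ + 21.1×2900 + (z_c − 39.9)×3370
Column B: 1.66×0 + 2.6×2180 + 7.15×2690 + 16×2940 + (z_c − 1.66 − 25.75)×3370
The z_c×3370 term appears on both sides and cancels. Collect the known terms of each column as K = Σ(ρt)_known − 3370 × (depth of known layers): K_A = 61190 − 3370×39.9 = −73273; K_B = 71941.5 − 3370×(1.66 + 25.75) = −20430.2.
Balance: K_A + 18.8×ρ = K_B, so ρ = (K_B − K_A)/18.8 = 52842.8/18.8 = 2810 kg/m³.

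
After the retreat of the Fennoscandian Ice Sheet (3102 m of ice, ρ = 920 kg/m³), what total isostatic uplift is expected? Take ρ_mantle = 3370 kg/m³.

Removing the load lets mantle flow back in; uplift u satisfies ρ_ice t = ρ_m u.
u = t ρ_ice/ρ_m = 3102 m × 920/3370 = 847 m.

847 m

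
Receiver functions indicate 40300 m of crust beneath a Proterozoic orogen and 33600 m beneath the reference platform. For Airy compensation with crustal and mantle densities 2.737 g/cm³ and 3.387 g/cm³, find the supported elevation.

1290 m

Excess crust Δ = 40300 m − 33600 m = 6700 m, split between elevation h and root r with h + r = Δ.
Airy balance ρ_c h = (ρ_m − ρ_c) r gives r = h ρ_c/(ρ_m − ρ_c), so h (1 + ρ_c/(ρ_m − ρ_c)) = Δ, i.e. h = Δ (ρ_m − ρ_c)/ρ_m.
h = 6700 m × 0.65/3.387 = 1290 m.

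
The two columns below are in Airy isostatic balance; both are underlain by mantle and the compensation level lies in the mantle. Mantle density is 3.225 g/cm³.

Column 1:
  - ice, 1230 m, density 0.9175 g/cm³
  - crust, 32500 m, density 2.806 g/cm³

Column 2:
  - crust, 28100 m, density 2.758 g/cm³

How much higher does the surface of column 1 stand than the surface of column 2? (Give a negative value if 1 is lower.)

1030 m

For any compensation level in the mantle, the mantle terms cancel and isostasy reduces to e = (Σt_1 − Σt_2) − (Σ(ρt)_1 − Σ(ρt)_2) / ρ_m.
Σt_1 = 33730 m; Σt_2 = 28100 m; Σ(ρt)_1 = 92323.525; Σ(ρt)_2 = 77499.8 (in m·g/cm³).
e = (33730 − 28100) − (92323.525 − 77499.8) / 3.225 = 1030 m.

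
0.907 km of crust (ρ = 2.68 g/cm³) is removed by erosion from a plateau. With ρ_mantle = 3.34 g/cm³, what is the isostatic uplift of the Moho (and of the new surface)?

Unloading: uplift u = e ρ_c/ρ_m = 0.907 km × 2.68/3.34 = 0.728 km.

0.728 km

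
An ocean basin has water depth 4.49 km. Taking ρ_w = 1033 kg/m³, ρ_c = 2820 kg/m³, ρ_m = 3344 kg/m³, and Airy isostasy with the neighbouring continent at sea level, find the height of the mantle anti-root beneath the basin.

15.3 km

Balancing pressure at the compensation depth: replacing crust with seawater at the top is compensated by replacing crust with mantle at the base: d (ρ_c − ρ_w) = a (ρ_m − ρ_c).
a = d (ρ_c − ρ_w)/(ρ_m − ρ_c) = 4.49 km × 1787/524 = 15.3 km.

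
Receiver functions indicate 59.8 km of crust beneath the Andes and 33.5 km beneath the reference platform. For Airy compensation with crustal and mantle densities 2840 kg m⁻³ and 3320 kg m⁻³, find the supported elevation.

3.8 km

Excess crust Δ = 59.8 km − 33.5 km = 26.3 km, split between elevation h and root r with h + r = Δ.
Airy balance ρ_c h = (ρ_m − ρ_c) r gives r = h ρ_c/(ρ_m − ρ_c), so h (1 + ρ_c/(ρ_m − ρ_c)) = Δ, i.e. h = Δ (ρ_m − ρ_c)/ρ_m.
h = 26.3 km × 480/3320 = 3.8 km.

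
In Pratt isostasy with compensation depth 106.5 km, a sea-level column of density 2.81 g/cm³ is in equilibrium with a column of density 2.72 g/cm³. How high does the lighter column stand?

ρ_ref D = ρ (D + h) → h = D (ρ_ref − ρ)/ρ.
h = 106.5 km × (2.81 − 2.72)/2.72 = 3.52 km.

3.52 km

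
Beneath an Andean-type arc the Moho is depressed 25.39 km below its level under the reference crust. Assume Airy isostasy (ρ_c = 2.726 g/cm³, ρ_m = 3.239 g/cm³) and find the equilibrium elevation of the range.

4.78 km

For local isostatic compensation: ρ_c h = (ρ_m − ρ_c) r.
h = r (ρ_m − ρ_c) / ρ_c = 25.39 km × (3.239 − 2.726) / 2.726 = 4.78 km.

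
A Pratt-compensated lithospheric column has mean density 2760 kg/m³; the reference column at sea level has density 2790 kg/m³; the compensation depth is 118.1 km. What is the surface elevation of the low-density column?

ρ_ref D = ρ (D + h) → h = D (ρ_ref − ρ)/ρ.
h = 118.1 km × (2790 − 2760)/2760 = 1.28 km.

1.28 km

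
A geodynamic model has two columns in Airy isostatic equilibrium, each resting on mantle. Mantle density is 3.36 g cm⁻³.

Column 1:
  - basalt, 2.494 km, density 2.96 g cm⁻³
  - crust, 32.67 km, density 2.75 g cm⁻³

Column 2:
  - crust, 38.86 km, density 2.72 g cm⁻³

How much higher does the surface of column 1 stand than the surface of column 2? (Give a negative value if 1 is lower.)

For any compensation level in the mantle, the mantle terms cancel and isostasy reduces to e = (Σt_1 − Σt_2) − (Σ(ρt)_1 − Σ(ρt)_2) / ρ_m.
Σt_1 = 35.164 km; Σt_2 = 38.86 km; Σ(ρt)_1 = 97.22474; Σ(ρt)_2 = 105.6992 (in km·g cm⁻³).
e = (35.164 − 38.86) − (97.22474 − 105.6992) / 3.36 = −1.17 km.

−1.17 km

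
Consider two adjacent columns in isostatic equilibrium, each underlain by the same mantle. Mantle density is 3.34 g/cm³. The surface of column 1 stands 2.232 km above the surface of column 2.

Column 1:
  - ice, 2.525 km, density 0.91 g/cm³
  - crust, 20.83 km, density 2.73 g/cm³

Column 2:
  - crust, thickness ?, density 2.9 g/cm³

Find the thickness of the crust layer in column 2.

Take the compensation level at the base of the deeper column (depth z_c below the surface of column 1) and equate Σ ρ_i t_i down to z_c; mantle fills any gap and the z_c terms cancel.
Column 1: 2.525×0.91 + 20.83×2.73 + (z_c − 23.355)×3.34
Column 2: 2.232×0 + x×2.9 + (z_c − 2.232 − 0 − x)×3.34
The z_c×3.34 term appears on both sides and cancels. Collect the known terms of each column as K = Σ(ρt)_known − 3.34 × (depth of known layers): K_1 = 59.16365 − 3.34×23.355 = −18.84205; K_2 = 0 − 3.34×(2.232 + 0) = −7.45488.
Balance: K_1 = K_2 − x×(3.34 − 2.9), so x = (K_2 − K_1)/(3.34 − 2.9) = 11.3872/0.44 = 25.9 km.

25.9 km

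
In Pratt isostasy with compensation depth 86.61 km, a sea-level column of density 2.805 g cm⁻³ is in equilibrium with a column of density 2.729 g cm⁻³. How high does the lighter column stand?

ρ_ref D = ρ (D + h) → h = D (ρ_ref − ρ)/ρ.
h = 86.61 km × (2.805 − 2.729)/2.729 = 2.41 km.

2.41 km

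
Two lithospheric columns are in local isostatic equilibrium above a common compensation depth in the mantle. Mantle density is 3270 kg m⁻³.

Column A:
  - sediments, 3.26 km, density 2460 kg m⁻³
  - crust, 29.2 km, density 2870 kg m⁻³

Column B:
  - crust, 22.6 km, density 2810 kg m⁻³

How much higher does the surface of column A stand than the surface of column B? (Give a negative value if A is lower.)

1.2 km

For any compensation level in the mantle, the mantle terms cancel and isostasy reduces to e = (Σt_A − Σt_B) − (Σ(ρt)_A − Σ(ρt)_B) / ρ_m.
Σt_A = 32.46 km; Σt_B = 22.6 km; Σ(ρt)_A = 91823.6; Σ(ρt)_B = 63506 (in km·kg m⁻³).
e = (32.46 − 22.6) − (91823.6 − 63506) / 3270 = 1.2 km.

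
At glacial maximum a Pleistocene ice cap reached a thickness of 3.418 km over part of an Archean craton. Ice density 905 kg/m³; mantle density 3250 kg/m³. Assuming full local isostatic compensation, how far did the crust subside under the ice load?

0.952 km

Isostatic balance requires: the ice load ρ_ice t is balanced by mantle displaced below, ρ_m s.
s = t ρ_ice / ρ_m = 3.418 km × 905/3250 = 0.952 km.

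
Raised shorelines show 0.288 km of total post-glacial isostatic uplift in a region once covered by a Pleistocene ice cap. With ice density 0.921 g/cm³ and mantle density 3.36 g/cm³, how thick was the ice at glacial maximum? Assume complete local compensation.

u = t ρ_ice/ρ_m → t = u ρ_m/ρ_ice = 0.288 km × 3.36/0.921 = 1.05 km.

1.05 km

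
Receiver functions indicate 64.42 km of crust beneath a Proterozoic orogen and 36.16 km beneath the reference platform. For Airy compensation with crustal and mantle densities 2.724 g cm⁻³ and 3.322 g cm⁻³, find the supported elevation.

Excess crust Δ = 64.42 km − 36.16 km = 28.26 km, split between elevation h and root r with h + r = Δ.
Airy balance ρ_c h = (ρ_m − ρ_c) r gives r = h ρ_c/(ρ_m − ρ_c), so h (1 + ρ_c/(ρ_m − ρ_c)) = Δ, i.e. h = Δ (ρ_m − ρ_c)/ρ_m.
h = 28.26 km × 0.598/3.322 = 5.09 km.

5.09 km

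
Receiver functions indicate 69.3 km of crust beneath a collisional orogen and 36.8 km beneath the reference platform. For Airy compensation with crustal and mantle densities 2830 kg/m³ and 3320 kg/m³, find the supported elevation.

4.8 km

Excess crust Δ = 69.3 km − 36.8 km = 32.5 km, split between elevation h and root r with h + r = Δ.
Airy balance ρ_c h = (ρ_m − ρ_c) r gives r = h ρ_c/(ρ_m − ρ_c), so h (1 + ρ_c/(ρ_m − ρ_c)) = Δ, i.e. h = Δ (ρ_m − ρ_c)/ρ_m.
h = 32.5 km × 490/3320 = 4.8 km.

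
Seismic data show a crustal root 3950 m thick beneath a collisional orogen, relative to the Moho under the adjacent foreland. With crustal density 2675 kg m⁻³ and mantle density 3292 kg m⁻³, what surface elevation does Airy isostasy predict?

By Archimedes' principle applied to the lithosphere: ρ_c h = (ρ_m − ρ_c) r.
h = r (ρ_m − ρ_c) / ρ_c = 3950 m × (3292 − 2675) / 2675 = 911 m.

911 m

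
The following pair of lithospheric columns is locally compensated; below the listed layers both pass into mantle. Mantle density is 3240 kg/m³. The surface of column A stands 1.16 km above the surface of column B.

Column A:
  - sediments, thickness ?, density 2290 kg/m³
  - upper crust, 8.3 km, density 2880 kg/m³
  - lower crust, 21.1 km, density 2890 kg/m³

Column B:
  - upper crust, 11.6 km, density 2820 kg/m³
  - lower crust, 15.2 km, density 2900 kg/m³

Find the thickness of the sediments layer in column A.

Take the compensation level at the base of the deeper column (depth z_c below the surface of column A) and equate Σ ρ_i t_i down to z_c; mantle fills any gap and the z_c terms cancel.
Column A: x×2290 + 8.3×2880 + 21.1×2890 + (z_c − 29.4 − x)×3240
Column B: 1.16×0 + 11.6×2820 + 15.2×2900 + (z_c − 1.16 − 26.8)×3240
The z_c×3240 term appears on both sides and cancels. Collect the known terms of each column as K = Σ(ρt)_known − 3240 × (depth of known layers): K_A = 84883 − 3240×29.4 = −10373; K_B = 76792 − 3240×(1.16 + 26.8) = −13798.4.
Balance: K_A − x×(3240 − 2290) = K_B, so x = (K_A − K_B)/(3240 − 2290) = 3425.4/950 = 3.61 km.

3.61 km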